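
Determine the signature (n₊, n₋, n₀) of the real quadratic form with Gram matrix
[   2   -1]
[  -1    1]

step 0: pivot 2 → sign +
step 1: pivot 1/2 → sign +
signature = (2, 0, 0)

Answer: (2, 0, 0)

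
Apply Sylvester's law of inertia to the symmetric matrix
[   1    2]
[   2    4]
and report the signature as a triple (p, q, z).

Answer: (1, 0, 1)

Derivation:
step 0: pivot 1 → sign +
step 1: row/col 1 already zero → sign 0
signature = (1, 0, 1)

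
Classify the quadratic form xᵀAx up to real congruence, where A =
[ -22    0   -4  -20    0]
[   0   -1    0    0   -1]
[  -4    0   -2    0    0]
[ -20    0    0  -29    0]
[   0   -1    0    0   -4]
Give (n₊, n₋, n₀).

Answer: (0, 5, 0)

Derivation:
step 0: pivot -22 → sign −
step 1: pivot -1 → sign −
step 2: pivot -14/11 → sign −
step 3: pivot -3/7 → sign −
step 4: pivot -3 → sign −
signature = (0, 5, 0)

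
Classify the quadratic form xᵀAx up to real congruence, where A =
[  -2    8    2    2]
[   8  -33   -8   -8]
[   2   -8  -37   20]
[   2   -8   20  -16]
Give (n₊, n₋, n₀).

Answer: (0, 4, 0)

Derivation:
step 0: pivot -2 → sign −
step 1: pivot -1 → sign −
step 2: pivot -35 → sign −
step 3: pivot -6/35 → sign −
signature = (0, 4, 0)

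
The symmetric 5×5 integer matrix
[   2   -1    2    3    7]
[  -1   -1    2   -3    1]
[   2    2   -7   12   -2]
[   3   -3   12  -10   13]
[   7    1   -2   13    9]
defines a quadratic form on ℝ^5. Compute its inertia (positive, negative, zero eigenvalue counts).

step 0: pivot 2 → sign +
step 1: pivot -3/2 → sign −
step 2: pivot -3 → sign −
step 3: pivot -1 → sign −
step 4: pivot 2 → sign +
signature = (2, 3, 0)

Answer: (2, 3, 0)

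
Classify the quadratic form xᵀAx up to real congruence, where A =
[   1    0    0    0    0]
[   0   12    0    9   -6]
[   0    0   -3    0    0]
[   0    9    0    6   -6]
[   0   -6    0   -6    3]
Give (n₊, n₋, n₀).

Answer: (3, 2, 0)

Derivation:
step 0: pivot 1 → sign +
step 1: pivot 12 → sign +
step 2: pivot -3 → sign −
step 3: pivot -3/4 → sign −
step 4: pivot 3 → sign +
signature = (3, 2, 0)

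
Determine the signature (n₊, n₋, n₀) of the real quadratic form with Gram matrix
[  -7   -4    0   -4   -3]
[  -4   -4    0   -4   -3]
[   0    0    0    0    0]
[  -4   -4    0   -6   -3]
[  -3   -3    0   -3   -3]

Answer: (0, 4, 1)

Derivation:
step 0: pivot -7 → sign −
step 1: pivot -12/7 → sign −
step 2: pivot -2 → sign −
step 3: pivot -3/4 → sign −
step 4: row/col 4 already zero → sign 0
signature = (0, 4, 1)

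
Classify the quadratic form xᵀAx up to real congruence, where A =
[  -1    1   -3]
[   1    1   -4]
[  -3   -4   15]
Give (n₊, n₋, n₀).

Answer: (1, 2, 0)

Derivation:
step 0: pivot -1 → sign −
step 1: pivot 2 → sign +
step 2: pivot -1/2 → sign −
signature = (1, 2, 0)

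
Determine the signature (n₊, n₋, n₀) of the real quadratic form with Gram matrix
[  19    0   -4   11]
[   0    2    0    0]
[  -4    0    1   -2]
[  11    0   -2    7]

step 0: pivot 19 → sign +
step 1: pivot 2 → sign +
step 2: pivot 3/19 → sign +
step 3: row/col 3 already zero → sign 0
signature = (3, 0, 1)

Answer: (3, 0, 1)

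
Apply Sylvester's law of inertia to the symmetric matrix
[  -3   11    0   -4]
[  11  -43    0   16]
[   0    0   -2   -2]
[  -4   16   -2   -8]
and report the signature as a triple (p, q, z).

Answer: (0, 3, 1)

Derivation:
step 0: pivot -3 → sign −
step 1: pivot -8/3 → sign −
step 2: pivot -2 → sign −
step 3: row/col 3 already zero → sign 0
signature = (0, 3, 1)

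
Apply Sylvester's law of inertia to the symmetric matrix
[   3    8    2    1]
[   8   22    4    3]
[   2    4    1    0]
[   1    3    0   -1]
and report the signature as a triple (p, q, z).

step 0: pivot 3 → sign +
step 1: pivot 2/3 → sign +
step 2: pivot -3 → sign −
step 3: pivot -3/2 → sign −
signature = (2, 2, 0)

Answer: (2, 2, 0)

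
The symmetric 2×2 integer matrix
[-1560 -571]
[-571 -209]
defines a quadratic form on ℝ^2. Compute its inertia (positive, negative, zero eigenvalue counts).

step 0: pivot -1560 → sign −
step 1: pivot 1/1560 → sign +
signature = (1, 1, 0)

Answer: (1, 1, 0)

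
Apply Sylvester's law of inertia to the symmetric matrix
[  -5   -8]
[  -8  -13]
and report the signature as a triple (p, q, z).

Answer: (0, 2, 0)

Derivation:
step 0: pivot -5 → sign −
step 1: pivot -1/5 → sign −
signature = (0, 2, 0)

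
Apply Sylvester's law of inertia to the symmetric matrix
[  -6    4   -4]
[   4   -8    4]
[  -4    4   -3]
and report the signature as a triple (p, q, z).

Answer: (0, 2, 1)

Derivation:
step 0: pivot -6 → sign −
step 1: pivot -16/3 → sign −
step 2: row/col 2 already zero → sign 0
signature = (0, 2, 1)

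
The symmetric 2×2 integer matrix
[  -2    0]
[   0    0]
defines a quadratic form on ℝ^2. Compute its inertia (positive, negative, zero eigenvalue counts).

Answer: (0, 1, 1)

Derivation:
step 0: pivot -2 → sign −
step 1: row/col 1 already zero → sign 0
signature = (0, 1, 1)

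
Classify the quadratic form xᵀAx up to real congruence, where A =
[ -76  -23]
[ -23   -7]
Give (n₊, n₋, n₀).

step 0: pivot -76 → sign −
step 1: pivot -3/76 → sign −
signature = (0, 2, 0)

Answer: (0, 2, 0)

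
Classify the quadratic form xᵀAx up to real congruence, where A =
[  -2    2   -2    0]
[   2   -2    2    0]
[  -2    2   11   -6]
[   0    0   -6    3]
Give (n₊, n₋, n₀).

Answer: (2, 1, 1)

Derivation:
step 0: pivot -2 → sign −
step 1: pivot 13 → sign +
step 2: pivot 3/13 → sign +
step 3: row/col 3 already zero → sign 0
signature = (2, 1, 1)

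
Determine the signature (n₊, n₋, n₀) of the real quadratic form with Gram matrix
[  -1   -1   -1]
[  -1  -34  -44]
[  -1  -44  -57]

Answer: (1, 2, 0)

Derivation:
step 0: pivot -1 → sign −
step 1: pivot -33 → sign −
step 2: pivot 1/33 → sign +
signature = (1, 2, 0)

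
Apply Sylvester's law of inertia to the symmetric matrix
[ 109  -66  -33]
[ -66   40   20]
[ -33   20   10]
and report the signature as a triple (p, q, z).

step 0: pivot 109 → sign +
step 1: pivot 4/109 → sign +
step 2: row/col 2 already zero → sign 0
signature = (2, 0, 1)

Answer: (2, 0, 1)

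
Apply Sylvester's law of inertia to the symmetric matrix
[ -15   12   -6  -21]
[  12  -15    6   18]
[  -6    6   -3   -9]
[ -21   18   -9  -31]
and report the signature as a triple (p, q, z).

step 0: pivot -15 → sign −
step 1: pivot -27/5 → sign −
step 2: pivot -1/3 → sign −
step 3: pivot -1 → sign −
signature = (0, 4, 0)

Answer: (0, 4, 0)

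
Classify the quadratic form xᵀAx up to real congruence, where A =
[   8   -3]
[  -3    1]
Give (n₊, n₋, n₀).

Answer: (1, 1, 0)

Derivation:
step 0: pivot 8 → sign +
step 1: pivot -1/8 → sign −
signature = (1, 1, 0)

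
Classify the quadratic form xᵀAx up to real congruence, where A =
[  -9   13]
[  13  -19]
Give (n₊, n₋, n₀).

step 0: pivot -9 → sign −
step 1: pivot -2/9 → sign −
signature = (0, 2, 0)

Answer: (0, 2, 0)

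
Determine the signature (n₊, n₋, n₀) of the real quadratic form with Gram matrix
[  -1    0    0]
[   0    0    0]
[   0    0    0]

Answer: (0, 1, 2)

Derivation:
step 0: pivot -1 → sign −
step 1: row/col 1 already zero → sign 0
step 2: row/col 2 already zero → sign 0
signature = (0, 1, 2)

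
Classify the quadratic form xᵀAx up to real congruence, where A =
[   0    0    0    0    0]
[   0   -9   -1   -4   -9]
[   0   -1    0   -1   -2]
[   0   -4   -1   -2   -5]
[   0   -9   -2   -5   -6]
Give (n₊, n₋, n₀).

step 0: pivot -9 → sign −
step 1: pivot 1/9 → sign +
step 2: pivot -3 → sign −
step 3: pivot 6 → sign +
step 4: row/col 4 already zero → sign 0
signature = (2, 2, 1)

Answer: (2, 2, 1)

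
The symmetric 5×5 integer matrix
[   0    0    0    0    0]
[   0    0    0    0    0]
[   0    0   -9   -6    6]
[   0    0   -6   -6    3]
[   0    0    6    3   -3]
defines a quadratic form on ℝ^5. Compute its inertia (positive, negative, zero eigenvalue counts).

step 0: pivot -9 → sign −
step 1: pivot -2 → sign −
step 2: pivot 3/2 → sign +
step 3: row/col 3 already zero → sign 0
step 4: row/col 4 already zero → sign 0
signature = (1, 2, 2)

Answer: (1, 2, 2)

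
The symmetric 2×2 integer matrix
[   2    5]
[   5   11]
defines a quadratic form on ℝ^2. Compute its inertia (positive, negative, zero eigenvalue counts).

Answer: (1, 1, 0)

Derivation:
step 0: pivot 2 → sign +
step 1: pivot -3/2 → sign −
signature = (1, 1, 0)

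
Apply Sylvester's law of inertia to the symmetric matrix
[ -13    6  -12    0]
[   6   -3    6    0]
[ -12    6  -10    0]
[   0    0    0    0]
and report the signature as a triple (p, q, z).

step 0: pivot -13 → sign −
step 1: pivot -3/13 → sign −
step 2: pivot 2 → sign +
step 3: row/col 3 already zero → sign 0
signature = (1, 2, 1)

Answer: (1, 2, 1)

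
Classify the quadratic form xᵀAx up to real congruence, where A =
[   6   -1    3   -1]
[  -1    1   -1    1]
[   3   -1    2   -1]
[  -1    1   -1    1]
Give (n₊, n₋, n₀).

Answer: (3, 0, 1)

Derivation:
step 0: pivot 6 → sign +
step 1: pivot 5/6 → sign +
step 2: pivot 1/5 → sign +
step 3: row/col 3 already zero → sign 0
signature = (3, 0, 1)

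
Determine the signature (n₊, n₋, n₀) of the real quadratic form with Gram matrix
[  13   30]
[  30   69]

Answer: (1, 1, 0)

Derivation:
step 0: pivot 13 → sign +
step 1: pivot -3/13 → sign −
signature = (1, 1, 0)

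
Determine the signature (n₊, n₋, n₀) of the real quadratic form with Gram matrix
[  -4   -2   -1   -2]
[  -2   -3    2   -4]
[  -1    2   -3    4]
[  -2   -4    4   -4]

Answer: (1, 2, 1)

Derivation:
step 0: pivot -4 → sign −
step 1: pivot -2 → sign −
step 2: pivot 3/8 → sign +
step 3: row/col 3 already zero → sign 0
signature = (1, 2, 1)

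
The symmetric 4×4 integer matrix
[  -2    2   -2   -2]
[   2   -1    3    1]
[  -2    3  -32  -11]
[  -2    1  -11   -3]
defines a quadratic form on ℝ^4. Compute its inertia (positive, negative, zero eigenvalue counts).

step 0: pivot -2 → sign −
step 1: pivot 1 → sign +
step 2: pivot -31 → sign −
step 3: pivot 2/31 → sign +
signature = (2, 2, 0)

Answer: (2, 2, 0)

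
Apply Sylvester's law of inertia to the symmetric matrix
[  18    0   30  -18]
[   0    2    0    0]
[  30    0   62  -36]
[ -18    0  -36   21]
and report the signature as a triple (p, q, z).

step 0: pivot 18 → sign +
step 1: pivot 2 → sign +
step 2: pivot 12 → sign +
step 3: row/col 3 already zero → sign 0
signature = (3, 0, 1)

Answer: (3, 0, 1)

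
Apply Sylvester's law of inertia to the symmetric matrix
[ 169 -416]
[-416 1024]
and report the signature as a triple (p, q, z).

step 0: pivot 169 → sign +
step 1: row/col 1 already zero → sign 0
signature = (1, 0, 1)

Answer: (1, 0, 1)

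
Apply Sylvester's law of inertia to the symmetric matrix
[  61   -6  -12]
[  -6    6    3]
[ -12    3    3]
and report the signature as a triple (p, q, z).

Answer: (3, 0, 0)

Derivation:
step 0: pivot 61 → sign +
step 1: pivot 330/61 → sign +
step 2: pivot 3/110 → sign +
signature = (3, 0, 0)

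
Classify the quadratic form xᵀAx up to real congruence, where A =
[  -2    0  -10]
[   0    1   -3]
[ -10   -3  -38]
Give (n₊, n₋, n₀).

Answer: (2, 1, 0)

Derivation:
step 0: pivot -2 → sign −
step 1: pivot 1 → sign +
step 2: pivot 3 → sign +
signature = (2, 1, 0)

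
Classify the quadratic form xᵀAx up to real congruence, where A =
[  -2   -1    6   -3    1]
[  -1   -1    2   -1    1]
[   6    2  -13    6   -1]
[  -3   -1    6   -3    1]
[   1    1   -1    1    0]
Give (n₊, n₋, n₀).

Answer: (2, 3, 0)

Derivation:
step 0: pivot -2 → sign −
step 1: pivot -1/2 → sign −
step 2: pivot 7 → sign +
step 3: pivot -2/7 → sign −
step 4: pivot 2 → sign +
signature = (2, 3, 0)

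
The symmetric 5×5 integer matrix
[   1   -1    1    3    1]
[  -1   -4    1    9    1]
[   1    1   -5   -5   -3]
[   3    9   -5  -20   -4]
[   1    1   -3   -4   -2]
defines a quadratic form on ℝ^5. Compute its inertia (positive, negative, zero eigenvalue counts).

step 0: pivot 1 → sign +
step 1: pivot -5 → sign −
step 2: pivot -26/5 → sign −
step 3: pivot 23/13 → sign +
step 4: pivot -6/23 → sign −
signature = (2, 3, 0)

Answer: (2, 3, 0)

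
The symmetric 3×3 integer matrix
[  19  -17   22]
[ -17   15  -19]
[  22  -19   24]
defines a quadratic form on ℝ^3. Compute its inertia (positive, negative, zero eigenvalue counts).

Answer: (2, 1, 0)

Derivation:
step 0: pivot 19 → sign +
step 1: pivot -4/19 → sign −
step 2: pivot 3/4 → sign +
signature = (2, 1, 0)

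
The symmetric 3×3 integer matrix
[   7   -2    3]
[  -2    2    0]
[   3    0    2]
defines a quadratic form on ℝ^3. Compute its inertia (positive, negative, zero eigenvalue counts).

step 0: pivot 7 → sign +
step 1: pivot 10/7 → sign +
step 2: pivot 1/5 → sign +
signature = (3, 0, 0)

Answer: (3, 0, 0)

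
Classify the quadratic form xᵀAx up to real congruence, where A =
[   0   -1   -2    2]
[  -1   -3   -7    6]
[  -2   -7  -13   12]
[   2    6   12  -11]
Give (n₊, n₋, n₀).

step 0: pivot -3 → sign −
step 1: pivot 1/3 → sign +
step 2: pivot 3 → sign +
step 3: pivot -1/3 → sign −
signature = (2, 2, 0)

Answer: (2, 2, 0)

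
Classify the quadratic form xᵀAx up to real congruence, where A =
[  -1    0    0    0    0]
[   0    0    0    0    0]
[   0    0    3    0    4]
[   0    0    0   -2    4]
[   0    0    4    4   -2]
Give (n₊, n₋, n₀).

step 0: pivot -1 → sign −
step 1: pivot 3 → sign +
step 2: pivot -2 → sign −
step 3: pivot 2/3 → sign +
step 4: row/col 4 already zero → sign 0
signature = (2, 2, 1)

Answer: (2, 2, 1)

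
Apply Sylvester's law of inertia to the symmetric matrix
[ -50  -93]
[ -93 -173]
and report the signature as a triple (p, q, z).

Answer: (0, 2, 0)

Derivation:
step 0: pivot -50 → sign −
step 1: pivot -1/50 → sign −
signature = (0, 2, 0)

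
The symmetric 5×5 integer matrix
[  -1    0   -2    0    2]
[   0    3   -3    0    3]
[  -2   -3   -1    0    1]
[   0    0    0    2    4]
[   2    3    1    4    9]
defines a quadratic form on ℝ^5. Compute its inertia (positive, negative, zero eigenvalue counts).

step 0: pivot -1 → sign −
step 1: pivot 3 → sign +
step 2: pivot 2 → sign +
step 3: pivot 2 → sign +
step 4: row/col 4 already zero → sign 0
signature = (3, 1, 1)

Answer: (3, 1, 1)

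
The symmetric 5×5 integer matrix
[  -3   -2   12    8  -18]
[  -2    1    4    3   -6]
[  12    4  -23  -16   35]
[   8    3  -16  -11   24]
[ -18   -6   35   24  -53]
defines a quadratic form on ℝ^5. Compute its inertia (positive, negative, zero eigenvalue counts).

step 0: pivot -3 → sign −
step 1: pivot 7/3 → sign +
step 2: pivot 127/7 → sign +
step 3: pivot 8/127 → sign +
step 4: pivot -3/2 → sign −
signature = (3, 2, 0)

Answer: (3, 2, 0)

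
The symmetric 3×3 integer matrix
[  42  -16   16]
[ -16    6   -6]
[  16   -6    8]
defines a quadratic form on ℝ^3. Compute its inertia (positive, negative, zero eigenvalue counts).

Answer: (2, 1, 0)

Derivation:
step 0: pivot 42 → sign +
step 1: pivot -2/21 → sign −
step 2: pivot 2 → sign +
signature = (2, 1, 0)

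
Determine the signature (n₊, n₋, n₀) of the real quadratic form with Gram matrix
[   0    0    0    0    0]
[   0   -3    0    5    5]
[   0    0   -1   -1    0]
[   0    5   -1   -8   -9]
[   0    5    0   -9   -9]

step 0: pivot -3 → sign −
step 1: pivot -1 → sign −
step 2: pivot 4/3 → sign +
step 3: pivot -1 → sign −
step 4: row/col 4 already zero → sign 0
signature = (1, 3, 1)

Answer: (1, 3, 1)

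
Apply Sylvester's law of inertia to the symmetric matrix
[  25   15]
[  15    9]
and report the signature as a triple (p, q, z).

Answer: (1, 0, 1)

Derivation:
step 0: pivot 25 → sign +
step 1: row/col 1 already zero → sign 0
signature = (1, 0, 1)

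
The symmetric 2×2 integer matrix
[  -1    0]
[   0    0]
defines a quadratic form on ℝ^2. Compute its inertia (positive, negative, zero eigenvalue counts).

step 0: pivot -1 → sign −
step 1: row/col 1 already zero → sign 0
signature = (0, 1, 1)

Answer: (0, 1, 1)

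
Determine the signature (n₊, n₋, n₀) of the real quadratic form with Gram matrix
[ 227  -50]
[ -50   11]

step 0: pivot 227 → sign +
step 1: pivot -3/227 → sign −
signature = (1, 1, 0)

Answer: (1, 1, 0)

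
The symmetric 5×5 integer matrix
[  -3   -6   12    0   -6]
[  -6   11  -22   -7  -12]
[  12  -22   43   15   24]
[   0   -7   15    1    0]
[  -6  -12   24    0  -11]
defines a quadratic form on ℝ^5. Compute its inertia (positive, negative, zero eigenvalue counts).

step 0: pivot -3 → sign −
step 1: pivot 23 → sign +
step 2: pivot -1 → sign −
step 3: pivot -3/23 → sign −
step 4: pivot 1 → sign +
signature = (2, 3, 0)

Answer: (2, 3, 0)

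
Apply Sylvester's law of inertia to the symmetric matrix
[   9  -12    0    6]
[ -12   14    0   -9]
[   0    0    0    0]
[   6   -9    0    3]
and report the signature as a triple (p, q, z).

step 0: pivot 9 → sign +
step 1: pivot -2 → sign −
step 2: pivot -1/2 → sign −
step 3: row/col 3 already zero → sign 0
signature = (1, 2, 1)

Answer: (1, 2, 1)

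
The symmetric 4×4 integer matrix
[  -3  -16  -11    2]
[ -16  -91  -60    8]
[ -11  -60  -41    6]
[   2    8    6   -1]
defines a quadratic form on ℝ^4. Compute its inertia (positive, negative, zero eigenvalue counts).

Answer: (1, 3, 0)

Derivation:
step 0: pivot -3 → sign −
step 1: pivot -17/3 → sign −
step 2: pivot -6/17 → sign −
step 3: pivot 3 → sign +
signature = (1, 3, 0)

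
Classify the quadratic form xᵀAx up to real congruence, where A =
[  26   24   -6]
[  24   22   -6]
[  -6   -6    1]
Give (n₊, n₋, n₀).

Answer: (2, 1, 0)

Derivation:
step 0: pivot 26 → sign +
step 1: pivot -2/13 → sign −
step 2: pivot 1 → sign +
signature = (2, 1, 0)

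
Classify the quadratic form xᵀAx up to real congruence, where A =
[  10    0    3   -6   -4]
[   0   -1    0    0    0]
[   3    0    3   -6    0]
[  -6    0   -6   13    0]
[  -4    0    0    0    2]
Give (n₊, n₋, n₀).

step 0: pivot 10 → sign +
step 1: pivot -1 → sign −
step 2: pivot 21/10 → sign +
step 3: pivot 1 → sign +
step 4: pivot -2/7 → sign −
signature = (3, 2, 0)

Answer: (3, 2, 0)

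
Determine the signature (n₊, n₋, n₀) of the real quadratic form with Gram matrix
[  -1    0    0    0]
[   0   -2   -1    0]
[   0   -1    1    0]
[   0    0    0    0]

Answer: (1, 2, 1)

Derivation:
step 0: pivot -1 → sign −
step 1: pivot -2 → sign −
step 2: pivot 3/2 → sign +
step 3: row/col 3 already zero → sign 0
signature = (1, 2, 1)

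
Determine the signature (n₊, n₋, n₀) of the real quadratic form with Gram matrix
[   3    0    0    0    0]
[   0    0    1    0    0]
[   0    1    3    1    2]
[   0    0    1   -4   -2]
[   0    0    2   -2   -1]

Answer: (2, 2, 1)

Derivation:
step 0: pivot 3 → sign +
step 1: pivot 3 → sign +
step 2: pivot -1/3 → sign −
step 3: pivot -4 → sign −
step 4: row/col 4 already zero → sign 0
signature = (2, 2, 1)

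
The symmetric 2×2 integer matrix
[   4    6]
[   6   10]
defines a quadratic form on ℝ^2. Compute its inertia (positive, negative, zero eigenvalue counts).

step 0: pivot 4 → sign +
step 1: pivot 1 → sign +
signature = (2, 0, 0)

Answer: (2, 0, 0)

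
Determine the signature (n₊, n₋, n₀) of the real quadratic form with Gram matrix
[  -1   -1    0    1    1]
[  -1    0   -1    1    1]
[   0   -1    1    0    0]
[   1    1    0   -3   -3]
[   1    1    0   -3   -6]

Answer: (1, 3, 1)

Derivation:
step 0: pivot -1 → sign −
step 1: pivot 1 → sign +
step 2: pivot -2 → sign −
step 3: pivot -3 → sign −
step 4: row/col 4 already zero → sign 0
signature = (1, 3, 1)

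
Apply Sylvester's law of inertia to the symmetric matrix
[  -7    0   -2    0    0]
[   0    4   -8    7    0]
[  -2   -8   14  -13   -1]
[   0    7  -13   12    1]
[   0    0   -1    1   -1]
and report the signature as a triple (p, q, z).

Answer: (2, 3, 0)

Derivation:
step 0: pivot -7 → sign −
step 1: pivot 4 → sign +
step 2: pivot -10/7 → sign −
step 3: pivot 9/20 → sign +
step 4: pivot -1/2 → sign −
signature = (2, 3, 0)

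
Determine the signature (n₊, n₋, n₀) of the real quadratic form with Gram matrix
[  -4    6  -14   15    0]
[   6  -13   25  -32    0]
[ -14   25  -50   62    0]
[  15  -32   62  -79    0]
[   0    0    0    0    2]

Answer: (2, 3, 0)

Derivation:
step 0: pivot -4 → sign −
step 1: pivot -4 → sign −
step 2: pivot 3 → sign +
step 3: pivot -3/16 → sign −
step 4: pivot 2 → sign +
signature = (2, 3, 0)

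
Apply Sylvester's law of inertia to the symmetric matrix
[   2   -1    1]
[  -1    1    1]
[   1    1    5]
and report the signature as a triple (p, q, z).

step 0: pivot 2 → sign +
step 1: pivot 1/2 → sign +
step 2: row/col 2 already zero → sign 0
signature = (2, 0, 1)

Answer: (2, 0, 1)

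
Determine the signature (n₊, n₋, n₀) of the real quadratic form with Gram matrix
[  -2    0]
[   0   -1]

Answer: (0, 2, 0)

Derivation:
step 0: pivot -2 → sign −
step 1: pivot -1 → sign −
signature = (0, 2, 0)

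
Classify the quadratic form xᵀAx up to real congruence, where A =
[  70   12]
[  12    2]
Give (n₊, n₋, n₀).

step 0: pivot 70 → sign +
step 1: pivot -2/35 → sign −
signature = (1, 1, 0)

Answer: (1, 1, 0)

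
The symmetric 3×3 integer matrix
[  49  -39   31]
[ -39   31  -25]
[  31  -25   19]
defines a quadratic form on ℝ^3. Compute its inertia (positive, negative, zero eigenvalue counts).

step 0: pivot 49 → sign +
step 1: pivot -2/49 → sign −
step 2: pivot 2 → sign +
signature = (2, 1, 0)

Answer: (2, 1, 0)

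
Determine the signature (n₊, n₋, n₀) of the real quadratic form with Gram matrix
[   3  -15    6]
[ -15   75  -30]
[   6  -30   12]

step 0: pivot 3 → sign +
step 1: row/col 1 already zero → sign 0
step 2: row/col 2 already zero → sign 0
signature = (1, 0, 2)

Answer: (1, 0, 2)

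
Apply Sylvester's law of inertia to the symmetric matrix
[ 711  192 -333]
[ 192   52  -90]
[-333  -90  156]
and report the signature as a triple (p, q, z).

Answer: (2, 0, 1)

Derivation:
step 0: pivot 711 → sign +
step 1: pivot 12/79 → sign +
step 2: row/col 2 already zero → sign 0
signature = (2, 0, 1)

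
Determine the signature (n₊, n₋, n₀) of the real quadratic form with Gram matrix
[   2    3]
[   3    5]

step 0: pivot 2 → sign +
step 1: pivot 1/2 → sign +
signature = (2, 0, 0)

Answer: (2, 0, 0)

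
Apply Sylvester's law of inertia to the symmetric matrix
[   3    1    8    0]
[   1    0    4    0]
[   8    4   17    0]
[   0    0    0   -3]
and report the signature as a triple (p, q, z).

Answer: (2, 2, 0)

Derivation:
step 0: pivot 3 → sign +
step 1: pivot -1/3 → sign −
step 2: pivot 1 → sign +
step 3: pivot -3 → sign −
signature = (2, 2, 0)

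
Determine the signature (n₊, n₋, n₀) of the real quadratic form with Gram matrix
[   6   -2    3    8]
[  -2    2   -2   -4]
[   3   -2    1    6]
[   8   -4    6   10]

step 0: pivot 6 → sign +
step 1: pivot 4/3 → sign +
step 2: pivot -5/4 → sign −
step 3: pivot -6/5 → sign −
signature = (2, 2, 0)

Answer: (2, 2, 0)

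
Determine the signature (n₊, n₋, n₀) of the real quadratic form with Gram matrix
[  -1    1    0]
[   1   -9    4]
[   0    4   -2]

step 0: pivot -1 → sign −
step 1: pivot -8 → sign −
step 2: row/col 2 already zero → sign 0
signature = (0, 2, 1)

Answer: (0, 2, 1)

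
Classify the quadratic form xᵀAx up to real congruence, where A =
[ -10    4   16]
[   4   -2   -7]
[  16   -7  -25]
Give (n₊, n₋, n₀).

Answer: (1, 2, 0)

Derivation:
step 0: pivot -10 → sign −
step 1: pivot -2/5 → sign −
step 2: pivot 3/2 → sign +
signature = (1, 2, 0)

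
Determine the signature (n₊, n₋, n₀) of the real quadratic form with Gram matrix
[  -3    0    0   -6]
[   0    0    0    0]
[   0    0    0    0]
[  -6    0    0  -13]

step 0: pivot -3 → sign −
step 1: pivot -1 → sign −
step 2: row/col 2 already zero → sign 0
step 3: row/col 3 already zero → sign 0
signature = (0, 2, 2)

Answer: (0, 2, 2)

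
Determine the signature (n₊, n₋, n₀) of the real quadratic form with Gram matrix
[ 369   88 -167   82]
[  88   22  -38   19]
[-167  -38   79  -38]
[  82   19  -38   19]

step 0: pivot 369 → sign +
step 1: pivot 374/369 → sign +
step 2: pivot 24/187 → sign +
step 3: pivot 3/8 → sign +
signature = (4, 0, 0)

Answer: (4, 0, 0)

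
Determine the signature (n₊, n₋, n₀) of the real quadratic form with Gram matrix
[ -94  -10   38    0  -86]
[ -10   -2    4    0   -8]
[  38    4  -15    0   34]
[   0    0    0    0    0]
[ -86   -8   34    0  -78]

Answer: (2, 2, 1)

Derivation:
step 0: pivot -94 → sign −
step 1: pivot -44/47 → sign −
step 2: pivot 4/11 → sign +
step 3: pivot 1/4 → sign +
step 4: row/col 4 already zero → sign 0
signature = (2, 2, 1)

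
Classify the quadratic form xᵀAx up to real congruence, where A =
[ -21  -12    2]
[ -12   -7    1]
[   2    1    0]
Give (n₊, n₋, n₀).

step 0: pivot -21 → sign −
step 1: pivot -1/7 → sign −
step 2: pivot 1/3 → sign +
signature = (1, 2, 0)

Answer: (1, 2, 0)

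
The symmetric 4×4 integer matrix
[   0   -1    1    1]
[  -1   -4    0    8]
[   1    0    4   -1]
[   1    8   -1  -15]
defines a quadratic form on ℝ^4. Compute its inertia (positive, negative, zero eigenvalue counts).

step 0: pivot -4 → sign −
step 1: pivot 1/4 → sign +
step 2: pivot -3 → sign −
step 3: pivot 3 → sign +
signature = (2, 2, 0)

Answer: (2, 2, 0)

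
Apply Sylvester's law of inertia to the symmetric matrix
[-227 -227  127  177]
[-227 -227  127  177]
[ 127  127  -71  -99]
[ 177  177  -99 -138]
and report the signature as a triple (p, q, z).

Answer: (1, 1, 2)

Derivation:
step 0: pivot -227 → sign −
step 1: pivot 12/227 → sign +
step 2: row/col 2 already zero → sign 0
step 3: row/col 3 already zero → sign 0
signature = (1, 1, 2)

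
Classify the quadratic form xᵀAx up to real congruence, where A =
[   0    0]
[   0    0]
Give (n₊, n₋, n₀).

step 0: row/col 0 already zero → sign 0
step 1: row/col 1 already zero → sign 0
signature = (0, 0, 2)

Answer: (0, 0, 2)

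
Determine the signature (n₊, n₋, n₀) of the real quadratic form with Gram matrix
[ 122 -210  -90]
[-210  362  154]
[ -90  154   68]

Answer: (2, 0, 1)

Derivation:
step 0: pivot 122 → sign +
step 1: pivot 32/61 → sign +
step 2: row/col 2 already zero → sign 0
signature = (2, 0, 1)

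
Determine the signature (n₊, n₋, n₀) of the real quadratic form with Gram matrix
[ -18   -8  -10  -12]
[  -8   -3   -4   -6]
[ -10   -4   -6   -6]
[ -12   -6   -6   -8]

Answer: (2, 2, 0)

Derivation:
step 0: pivot -18 → sign −
step 1: pivot 5/9 → sign +
step 2: pivot -4/5 → sign −
step 3: pivot 1 → sign +
signature = (2, 2, 0)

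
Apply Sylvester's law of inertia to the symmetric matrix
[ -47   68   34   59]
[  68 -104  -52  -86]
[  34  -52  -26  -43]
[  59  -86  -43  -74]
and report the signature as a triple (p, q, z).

Answer: (1, 2, 1)

Derivation:
step 0: pivot -47 → sign −
step 1: pivot -264/47 → sign −
step 2: pivot 3/22 → sign +
step 3: row/col 3 already zero → sign 0
signature = (1, 2, 1)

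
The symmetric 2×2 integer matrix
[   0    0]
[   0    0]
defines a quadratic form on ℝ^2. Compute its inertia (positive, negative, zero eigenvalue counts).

step 0: row/col 0 already zero → sign 0
step 1: row/col 1 already zero → sign 0
signature = (0, 0, 2)

Answer: (0, 0, 2)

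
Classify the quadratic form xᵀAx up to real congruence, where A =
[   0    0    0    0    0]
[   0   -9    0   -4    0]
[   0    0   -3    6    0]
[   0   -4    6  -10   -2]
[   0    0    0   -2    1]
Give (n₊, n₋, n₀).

step 0: pivot -9 → sign −
step 1: pivot -3 → sign −
step 2: pivot 34/9 → sign +
step 3: pivot -1/17 → sign −
step 4: row/col 4 already zero → sign 0
signature = (1, 3, 1)

Answer: (1, 3, 1)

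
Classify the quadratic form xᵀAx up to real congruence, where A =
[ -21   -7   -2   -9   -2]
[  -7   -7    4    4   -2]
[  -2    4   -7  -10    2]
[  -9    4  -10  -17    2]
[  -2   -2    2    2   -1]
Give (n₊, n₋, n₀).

step 0: pivot -21 → sign −
step 1: pivot -14/3 → sign −
step 2: pivot -15/7 → sign −
step 3: pivot -1/2 → sign −
step 4: pivot -3/35 → sign −
signature = (0, 5, 0)

Answer: (0, 5, 0)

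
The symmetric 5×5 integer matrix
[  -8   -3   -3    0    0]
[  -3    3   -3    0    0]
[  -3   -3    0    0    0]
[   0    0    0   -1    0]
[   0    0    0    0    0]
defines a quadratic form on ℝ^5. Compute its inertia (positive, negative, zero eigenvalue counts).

Answer: (2, 2, 1)

Derivation:
step 0: pivot -8 → sign −
step 1: pivot 33/8 → sign +
step 2: pivot 3/11 → sign +
step 3: pivot -1 → sign −
step 4: row/col 4 already zero → sign 0
signature = (2, 2, 1)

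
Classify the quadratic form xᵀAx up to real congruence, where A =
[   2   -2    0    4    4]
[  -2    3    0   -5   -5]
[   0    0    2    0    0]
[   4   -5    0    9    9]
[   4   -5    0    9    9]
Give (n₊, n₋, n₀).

Answer: (3, 0, 2)

Derivation:
step 0: pivot 2 → sign +
step 1: pivot 1 → sign +
step 2: pivot 2 → sign +
step 3: row/col 3 already zero → sign 0
step 4: row/col 4 already zero → sign 0
signature = (3, 0, 2)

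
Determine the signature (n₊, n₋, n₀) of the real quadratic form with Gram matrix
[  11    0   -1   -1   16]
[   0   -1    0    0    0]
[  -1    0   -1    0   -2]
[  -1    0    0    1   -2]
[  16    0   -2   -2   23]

step 0: pivot 11 → sign +
step 1: pivot -1 → sign −
step 2: pivot -12/11 → sign −
step 3: pivot 11/12 → sign +
step 4: pivot -3/11 → sign −
signature = (2, 3, 0)

Answer: (2, 3, 0)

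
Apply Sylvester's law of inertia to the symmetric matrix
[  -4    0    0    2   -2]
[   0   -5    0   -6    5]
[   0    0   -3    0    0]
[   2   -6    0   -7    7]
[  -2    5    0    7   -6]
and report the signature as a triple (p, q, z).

Answer: (1, 3, 1)

Derivation:
step 0: pivot -4 → sign −
step 1: pivot -5 → sign −
step 2: pivot -3 → sign −
step 3: pivot 6/5 → sign +
step 4: row/col 4 already zero → sign 0
signature = (1, 3, 1)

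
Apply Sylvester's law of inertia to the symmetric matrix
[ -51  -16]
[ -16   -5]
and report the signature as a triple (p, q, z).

step 0: pivot -51 → sign −
step 1: pivot 1/51 → sign +
signature = (1, 1, 0)

Answer: (1, 1, 0)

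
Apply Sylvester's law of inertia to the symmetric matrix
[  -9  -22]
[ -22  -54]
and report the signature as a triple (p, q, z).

Answer: (0, 2, 0)

Derivation:
step 0: pivot -9 → sign −
step 1: pivot -2/9 → sign −
signature = (0, 2, 0)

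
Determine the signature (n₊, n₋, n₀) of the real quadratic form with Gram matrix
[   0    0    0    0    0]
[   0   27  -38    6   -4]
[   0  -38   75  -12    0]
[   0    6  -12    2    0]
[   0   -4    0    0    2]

step 0: pivot 27 → sign +
step 1: pivot 581/27 → sign +
step 2: pivot 46/581 → sign +
step 3: pivot -2/23 → sign −
step 4: row/col 4 already zero → sign 0
signature = (3, 1, 1)

Answer: (3, 1, 1)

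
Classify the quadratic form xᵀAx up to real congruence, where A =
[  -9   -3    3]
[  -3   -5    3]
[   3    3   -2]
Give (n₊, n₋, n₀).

Answer: (0, 2, 1)

Derivation:
step 0: pivot -9 → sign −
step 1: pivot -4 → sign −
step 2: row/col 2 already zero → sign 0
signature = (0, 2, 1)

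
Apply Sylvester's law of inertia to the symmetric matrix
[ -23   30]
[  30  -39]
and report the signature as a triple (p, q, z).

Answer: (1, 1, 0)

Derivation:
step 0: pivot -23 → sign −
step 1: pivot 3/23 → sign +
signature = (1, 1, 0)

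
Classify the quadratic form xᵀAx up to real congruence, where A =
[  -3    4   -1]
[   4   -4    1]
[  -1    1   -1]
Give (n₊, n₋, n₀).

Answer: (1, 2, 0)

Derivation:
step 0: pivot -3 → sign −
step 1: pivot 4/3 → sign +
step 2: pivot -3/4 → sign −
signature = (1, 2, 0)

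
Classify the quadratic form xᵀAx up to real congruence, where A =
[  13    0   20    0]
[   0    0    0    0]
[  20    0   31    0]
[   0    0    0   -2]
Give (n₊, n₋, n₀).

step 0: pivot 13 → sign +
step 1: pivot 3/13 → sign +
step 2: pivot -2 → sign −
step 3: row/col 3 already zero → sign 0
signature = (2, 1, 1)

Answer: (2, 1, 1)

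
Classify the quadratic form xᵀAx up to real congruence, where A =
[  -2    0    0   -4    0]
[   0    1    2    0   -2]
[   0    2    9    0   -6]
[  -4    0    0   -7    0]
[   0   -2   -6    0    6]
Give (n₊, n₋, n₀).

step 0: pivot -2 → sign −
step 1: pivot 1 → sign +
step 2: pivot 5 → sign +
step 3: pivot 1 → sign +
step 4: pivot 6/5 → sign +
signature = (4, 1, 0)

Answer: (4, 1, 0)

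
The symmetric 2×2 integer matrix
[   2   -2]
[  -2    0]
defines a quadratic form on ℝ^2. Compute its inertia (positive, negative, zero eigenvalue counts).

Answer: (1, 1, 0)

Derivation:
step 0: pivot 2 → sign +
step 1: pivot -2 → sign −
signature = (1, 1, 0)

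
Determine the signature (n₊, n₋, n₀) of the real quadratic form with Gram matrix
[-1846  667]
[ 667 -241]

step 0: pivot -1846 → sign −
step 1: pivot 3/1846 → sign +
signature = (1, 1, 0)

Answer: (1, 1, 0)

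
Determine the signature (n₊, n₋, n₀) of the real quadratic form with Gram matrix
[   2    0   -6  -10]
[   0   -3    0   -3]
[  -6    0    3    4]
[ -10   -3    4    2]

step 0: pivot 2 → sign +
step 1: pivot -3 → sign −
step 2: pivot -15 → sign −
step 3: pivot 1/15 → sign +
signature = (2, 2, 0)

Answer: (2, 2, 0)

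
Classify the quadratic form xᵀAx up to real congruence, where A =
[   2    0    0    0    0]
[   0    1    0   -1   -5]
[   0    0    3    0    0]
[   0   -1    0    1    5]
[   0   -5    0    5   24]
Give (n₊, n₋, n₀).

Answer: (3, 1, 1)

Derivation:
step 0: pivot 2 → sign +
step 1: pivot 1 → sign +
step 2: pivot 3 → sign +
step 3: pivot -1 → sign −
step 4: row/col 4 already zero → sign 0
signature = (3, 1, 1)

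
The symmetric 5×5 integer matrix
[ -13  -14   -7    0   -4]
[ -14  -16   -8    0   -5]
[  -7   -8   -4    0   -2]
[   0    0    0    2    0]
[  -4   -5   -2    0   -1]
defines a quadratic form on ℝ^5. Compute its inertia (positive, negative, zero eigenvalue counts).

Answer: (2, 3, 0)

Derivation:
step 0: pivot -13 → sign −
step 1: pivot -12/13 → sign −
step 2: pivot 2 → sign +
step 3: pivot 3/4 → sign +
step 4: pivot -1/3 → sign −
signature = (2, 3, 0)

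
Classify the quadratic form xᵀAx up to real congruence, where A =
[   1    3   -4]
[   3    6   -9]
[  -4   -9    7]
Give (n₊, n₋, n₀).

Answer: (1, 2, 0)

Derivation:
step 0: pivot 1 → sign +
step 1: pivot -3 → sign −
step 2: pivot -6 → sign −
signature = (1, 2, 0)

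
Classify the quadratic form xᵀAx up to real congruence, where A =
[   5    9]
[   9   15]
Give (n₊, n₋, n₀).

step 0: pivot 5 → sign +
step 1: pivot -6/5 → sign −
signature = (1, 1, 0)

Answer: (1, 1, 0)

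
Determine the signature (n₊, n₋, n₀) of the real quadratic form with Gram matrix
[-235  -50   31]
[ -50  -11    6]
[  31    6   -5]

Answer: (1, 2, 0)

Derivation:
step 0: pivot -235 → sign −
step 1: pivot -17/47 → sign −
step 2: pivot 6/85 → sign +
signature = (1, 2, 0)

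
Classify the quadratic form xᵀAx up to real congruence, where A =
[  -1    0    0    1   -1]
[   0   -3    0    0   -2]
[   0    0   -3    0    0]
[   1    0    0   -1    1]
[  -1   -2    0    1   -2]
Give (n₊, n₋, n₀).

step 0: pivot -1 → sign −
step 1: pivot -3 → sign −
step 2: pivot -3 → sign −
step 3: pivot 1/3 → sign +
step 4: row/col 4 already zero → sign 0
signature = (1, 3, 1)

Answer: (1, 3, 1)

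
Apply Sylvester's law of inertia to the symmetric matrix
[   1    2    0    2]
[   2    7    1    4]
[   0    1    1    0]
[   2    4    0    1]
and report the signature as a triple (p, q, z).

step 0: pivot 1 → sign +
step 1: pivot 3 → sign +
step 2: pivot 2/3 → sign +
step 3: pivot -3 → sign −
signature = (3, 1, 0)

Answer: (3, 1, 0)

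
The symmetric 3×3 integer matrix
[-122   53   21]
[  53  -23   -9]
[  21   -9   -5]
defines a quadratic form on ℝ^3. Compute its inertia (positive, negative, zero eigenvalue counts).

step 0: pivot -122 → sign −
step 1: pivot 3/122 → sign +
step 2: pivot -2 → sign −
signature = (1, 2, 0)

Answer: (1, 2, 0)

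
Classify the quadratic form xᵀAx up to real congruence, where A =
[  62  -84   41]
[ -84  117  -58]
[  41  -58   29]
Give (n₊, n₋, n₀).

Answer: (3, 0, 0)

Derivation:
step 0: pivot 62 → sign +
step 1: pivot 99/31 → sign +
step 2: pivot 1/198 → sign +
signature = (3, 0, 0)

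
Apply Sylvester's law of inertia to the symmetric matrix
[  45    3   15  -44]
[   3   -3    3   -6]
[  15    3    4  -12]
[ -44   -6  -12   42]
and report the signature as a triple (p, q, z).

step 0: pivot 45 → sign +
step 1: pivot -16/5 → sign −
step 2: pivot 1/4 → sign +
step 3: pivot -1/3 → sign −
signature = (2, 2, 0)

Answer: (2, 2, 0)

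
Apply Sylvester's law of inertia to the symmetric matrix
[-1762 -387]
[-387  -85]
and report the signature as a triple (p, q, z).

step 0: pivot -1762 → sign −
step 1: pivot -1/1762 → sign −
signature = (0, 2, 0)

Answer: (0, 2, 0)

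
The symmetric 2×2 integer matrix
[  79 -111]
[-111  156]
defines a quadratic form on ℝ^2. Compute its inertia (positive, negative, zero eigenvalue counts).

step 0: pivot 79 → sign +
step 1: pivot 3/79 → sign +
signature = (2, 0, 0)

Answer: (2, 0, 0)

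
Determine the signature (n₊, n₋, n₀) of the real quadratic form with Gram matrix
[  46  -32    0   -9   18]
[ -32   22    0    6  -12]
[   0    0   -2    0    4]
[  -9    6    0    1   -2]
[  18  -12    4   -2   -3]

step 0: pivot 46 → sign +
step 1: pivot -6/23 → sign −
step 2: pivot -2 → sign −
step 3: pivot -1/2 → sign −
step 4: pivot 1 → sign +
signature = (2, 3, 0)

Answer: (2, 3, 0)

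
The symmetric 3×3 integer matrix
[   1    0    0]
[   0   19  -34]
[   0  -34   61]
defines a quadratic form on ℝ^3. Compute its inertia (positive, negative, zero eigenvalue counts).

step 0: pivot 1 → sign +
step 1: pivot 19 → sign +
step 2: pivot 3/19 → sign +
signature = (3, 0, 0)

Answer: (3, 0, 0)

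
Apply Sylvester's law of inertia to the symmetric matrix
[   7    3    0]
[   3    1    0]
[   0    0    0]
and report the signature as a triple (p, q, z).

step 0: pivot 7 → sign +
step 1: pivot -2/7 → sign −
step 2: row/col 2 already zero → sign 0
signature = (1, 1, 1)

Answer: (1, 1, 1)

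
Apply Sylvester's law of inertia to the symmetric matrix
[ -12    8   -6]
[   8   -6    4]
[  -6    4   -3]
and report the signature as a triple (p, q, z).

step 0: pivot -12 → sign −
step 1: pivot -2/3 → sign −
step 2: row/col 2 already zero → sign 0
signature = (0, 2, 1)

Answer: (0, 2, 1)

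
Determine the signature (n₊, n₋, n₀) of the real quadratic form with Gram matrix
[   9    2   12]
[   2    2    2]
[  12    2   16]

step 0: pivot 9 → sign +
step 1: pivot 14/9 → sign +
step 2: pivot -2/7 → sign −
signature = (2, 1, 0)

Answer: (2, 1, 0)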